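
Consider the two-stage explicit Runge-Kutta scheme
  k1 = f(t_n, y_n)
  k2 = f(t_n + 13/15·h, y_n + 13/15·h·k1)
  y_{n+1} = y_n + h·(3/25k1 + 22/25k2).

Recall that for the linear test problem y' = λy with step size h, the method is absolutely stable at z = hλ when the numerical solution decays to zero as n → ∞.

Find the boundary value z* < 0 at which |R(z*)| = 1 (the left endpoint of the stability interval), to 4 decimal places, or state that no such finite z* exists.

left endpoint -1.3112.

Set f=λy, z=hλ:
  k1=λy_n ⇒ h·k1=z·y_n;  k2=λ(1+13/15z)y_n ⇒ h·k2=z(1+13/15z)y_n
  y_{n+1}/y_n = 1 + 3/25z + 22/25z(1+13/15z) = 1 + z + 286/375z²
  Hence R(z) = 1 + z + 286/375z².

Boundary: |R(x)|=1, x<0.
x=-1.15: |R|=0.8586
R=1: x+286/375x²=0 ⇒ x=−375/286=-1.3112; min R=1−1/(4·286/375)=0.6722>−1
Confirm numerically:
  x=-1.252: |R|=0.94348 <1
  x=-1.233: |R|=0.92647 <1
  x=-0.953: |R|=0.73966 <1
  x=-1.703: |R|=1.50889 >1
  x=-1.585: |R|=1.33099 >1
So |R|<1 on (-1.3112, 0).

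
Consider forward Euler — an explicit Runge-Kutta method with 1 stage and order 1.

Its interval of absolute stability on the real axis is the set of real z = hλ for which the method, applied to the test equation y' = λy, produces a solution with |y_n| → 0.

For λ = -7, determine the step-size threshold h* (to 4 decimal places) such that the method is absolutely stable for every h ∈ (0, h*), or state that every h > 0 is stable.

(-2.0000,0); λ=-7 ⇒ h* = 0.2857.

Test eqn y'=λy, z=hλ:
  order 1, 1-stage ⇒ R(z)=1+z
  (e.g. R(-1.04)=-0.04000, |R|=0.04000)

Solve |R(x)|<1 on ℝ⁻.
x=-1.04: |R|=0.0400
|R(-1.14)|=0.1400 |R(-1.07)|=0.0700 |R(-1.01)|=0.0100
Bisect:
  x_lo=-2.5882 |R|=1.5882  x_hi=-0.0893 |R|=0.9107
  mid=-1.33875 |R|=0.33875 →hi
  mid=-1.96346 |R|=0.96346 →hi
  mid=-2.27581 |R|=1.27581 →lo
  mid=-2.11963 |R|=1.11963 →lo
  mid=-2.04154 |R|=1.04154 →lo
  mid=-2.00250 |R|=1.00250 →lo
  mid=-1.98298 |R|=0.98298 →hi
  mid=-1.99274 |R|=0.99274 →hi
  mid=-1.99762 |R|=0.99762 →hi
  mid=-2.00006 |R|=1.00006 →lo
  ...
  [-2.00006,-1.99991] ⇒ x*=-2.0000
So |R|<1 on (-2.0000, 0).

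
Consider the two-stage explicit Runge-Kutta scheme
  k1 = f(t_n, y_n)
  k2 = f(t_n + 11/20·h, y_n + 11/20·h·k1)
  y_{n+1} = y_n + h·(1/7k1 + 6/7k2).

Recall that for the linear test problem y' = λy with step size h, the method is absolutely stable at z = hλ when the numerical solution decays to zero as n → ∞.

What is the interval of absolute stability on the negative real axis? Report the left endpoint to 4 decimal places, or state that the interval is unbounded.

(-2.1212, 0).

With y'=λy (z=hλ):
  k1=λy_n ⇒ h·k1=z·y_n;  k2=λ(1+11/20z)y_n ⇒ h·k2=z(1+11/20z)y_n
  y_{n+1}/y_n = 1 + 1/7z + 6/7z(1+11/20z) = 1 + z + 33/70z²
  so R(z) = 1 + z + 33/70z².

Boundary: |R(x)|=1, x<0.
x=-0.76: |R|=0.5123
R=1: x+33/70x²=0 ⇒ x=−70/33=-2.1212; min R=1−1/(4·33/70)=0.4697>−1
Confirm numerically:
  x=-1.545: |R|=0.58031 <1
  x=-1.114: |R|=0.47104 <1
  x=-0.942: |R|=0.47633 <1
  x=-2.235: |R|=1.11989 >1
  x=-2.210: |R|=1.09250 >1
Stable set (-2.1212, 0).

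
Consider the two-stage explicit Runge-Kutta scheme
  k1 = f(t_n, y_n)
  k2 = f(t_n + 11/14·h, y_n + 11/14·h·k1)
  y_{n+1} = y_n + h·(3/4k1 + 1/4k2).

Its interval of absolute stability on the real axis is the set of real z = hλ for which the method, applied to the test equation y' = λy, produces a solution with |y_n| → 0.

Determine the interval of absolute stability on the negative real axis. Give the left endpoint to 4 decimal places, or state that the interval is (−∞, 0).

(-5.0909, 0).

On y'=λy, z=hλ:
  k1=λy_n ⇒ h·k1=z·y_n;  k2=λ(1+11/14z)y_n ⇒ h·k2=z(1+11/14z)y_n
  y_{n+1}/y_n = 1 + 3/4z + 1/4z(1+11/14z) = 1 + z + 11/56z²
  R(z) = 1 + z + 11/56z².

Boundary: |R(x)|=1, x<0.
x=-0.32: |R|=0.7001
R=1: x+11/56x²=0 ⇒ x=−56/11=-5.0909; min R=1−1/(4·11/56)=-0.2727>−1
Confirm numerically:
  x=-3.812: |R|=0.04237 <1
  x=-3.738: |R|=0.00663 <1
  x=-3.637: |R|=0.03869 <1
  x=-2.538: |R|=0.27272 <1
  x=-5.595: |R|=1.55400 >1
  x=-5.508: |R|=1.45126 >1
Interval (-5.0909, 0).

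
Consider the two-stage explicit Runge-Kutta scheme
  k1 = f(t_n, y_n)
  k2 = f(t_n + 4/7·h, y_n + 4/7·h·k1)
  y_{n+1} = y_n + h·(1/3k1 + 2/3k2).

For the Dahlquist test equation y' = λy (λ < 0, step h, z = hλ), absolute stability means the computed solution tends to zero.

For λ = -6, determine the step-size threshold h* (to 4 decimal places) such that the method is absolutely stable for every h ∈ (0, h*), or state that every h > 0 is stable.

With y'=λy (z=hλ):
  k1=λy_n ⇒ h·k1=z·y_n;  k2=λ(1+4/7z)y_n ⇒ h·k2=z(1+4/7z)y_n
  y_{n+1}/y_n = 1 + 1/3z + 2/3z(1+4/7z) = 1 + z + 8/21z²
  so R(z) = 1 + z + 8/21z².

Need |R(x)|<1, x<0.
x=-0.71: |R|=0.4820
R=1: x+8/21x²=0 ⇒ x=−21/8=-2.6250; min R=1−1/(4·8/21)=0.3438>−1
Confirm numerically:
  x=-2.304: |R|=0.71825 <1
  x=-1.554: |R|=0.36597 <1
  x=-1.338: |R|=0.34400 <1
  x=-1.336: |R|=0.34396 <1
  x=-3.078: |R|=1.53117 >1
  x=-2.834: |R|=1.22564 >1
  x=-2.770: |R|=1.15301 >1
Stable set (-2.6250, 0).

(-2.6250,0); λ=-6 ⇒ h* = (21/8)/6 = 0.4375.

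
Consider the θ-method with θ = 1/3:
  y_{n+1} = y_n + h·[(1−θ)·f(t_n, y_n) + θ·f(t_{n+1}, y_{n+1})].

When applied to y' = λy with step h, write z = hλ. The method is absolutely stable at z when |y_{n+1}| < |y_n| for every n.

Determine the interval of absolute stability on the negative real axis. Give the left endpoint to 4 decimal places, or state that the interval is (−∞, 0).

z∈(-6.0000,0).

With y'=λy (z=hλ):
  y_{n+1} = y_n + z·[2/3·y_n + 1/3·y_{n+1}] ⇒ (1 − 1/3z)y_{n+1} = (1 + 2/3z)y_n
  R(z) = (1 + 2/3z)/(1 − 1/3z).

Need |R(x)|<1, x<0.
x=-0.84: |R|=0.3437
R=−1: 1+2/3x = −1+1/3x ⇒ -1/3x=2 ⇒ x=2/(-1/3)=-6.0000
Confirm numerically:
  x=-5.562: |R|=0.94884 <1
  x=-5.405: |R|=0.92921 <1
  x=-4.933: |R|=0.86550 <1
  x=-4.753: |R|=0.83916 <1
  x=-6.526: |R|=1.05522 >1
  x=-6.272: |R|=1.02934 >1
  x=-6.100: |R|=1.01099 >1
Interval (-6.0000, 0).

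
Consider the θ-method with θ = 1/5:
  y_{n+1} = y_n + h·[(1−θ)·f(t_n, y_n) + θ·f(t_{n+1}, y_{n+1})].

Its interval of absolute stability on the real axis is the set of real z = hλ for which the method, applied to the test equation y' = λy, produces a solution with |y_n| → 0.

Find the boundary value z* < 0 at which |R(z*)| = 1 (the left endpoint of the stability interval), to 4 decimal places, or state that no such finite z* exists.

z* = -3.3333.

With y'=λy (z=hλ):
  y_{n+1} = y_n + z·[4/5·y_n + 1/5·y_{n+1}] ⇒ (1 − 1/5z)y_{n+1} = (1 + 4/5z)y_n
  ⇒ R(z) = (1 + 4/5z)/(1 − 1/5z).

Boundary: |R(x)|=1, x<0.
x=-0.68: |R|=0.4014
R=−1: 1+4/5x = −1+1/5x ⇒ -3/5x=2 ⇒ x=2/(-3/5)=-3.3333
Confirm numerically:
  x=-2.874: |R|=0.82499 <1
  x=-2.002: |R|=0.42959 <1
  x=-1.348: |R|=0.06175 <1
  x=-3.870: |R|=1.18151 >1
  x=-3.412: |R|=1.02806 >1
  x=-3.405: |R|=1.02558 >1
Interval (-3.3333, 0).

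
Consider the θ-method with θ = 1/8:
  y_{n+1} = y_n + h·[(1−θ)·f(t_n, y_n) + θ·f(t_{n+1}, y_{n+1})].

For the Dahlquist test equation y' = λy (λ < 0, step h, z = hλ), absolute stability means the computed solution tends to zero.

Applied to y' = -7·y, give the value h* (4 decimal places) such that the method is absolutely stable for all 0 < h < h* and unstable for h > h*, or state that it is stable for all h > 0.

On y'=λy, z=hλ:
  y_{n+1} = y_n + z·[7/8·y_n + 1/8·y_{n+1}] ⇒ (1 − 1/8z)y_{n+1} = (1 + 7/8z)y_n
  ⇒ R(z) = (1 + 7/8z)/(1 − 1/8z).

Boundary: |R(x)|=1, x<0.
x=-1.4: |R|=0.1915
R=−1: 1+7/8x = −1+1/8x ⇒ -3/4x=2 ⇒ x=2/(-3/4)=-2.6667
Confirm numerically:
  x=-2.593: |R|=0.95827 <1
  x=-2.491: |R|=0.89953 <1
  x=-1.170: |R|=0.02072 <1
  x=-1.147: |R|=0.00317 <1
  x=-2.997: |R|=1.18023 >1
  x=-2.794: |R|=1.07078 >1
So |R|<1 on (-2.6667, 0).

(-2.6667,0); λ=-7 ⇒ h* = (8/3)/7 = 0.3810.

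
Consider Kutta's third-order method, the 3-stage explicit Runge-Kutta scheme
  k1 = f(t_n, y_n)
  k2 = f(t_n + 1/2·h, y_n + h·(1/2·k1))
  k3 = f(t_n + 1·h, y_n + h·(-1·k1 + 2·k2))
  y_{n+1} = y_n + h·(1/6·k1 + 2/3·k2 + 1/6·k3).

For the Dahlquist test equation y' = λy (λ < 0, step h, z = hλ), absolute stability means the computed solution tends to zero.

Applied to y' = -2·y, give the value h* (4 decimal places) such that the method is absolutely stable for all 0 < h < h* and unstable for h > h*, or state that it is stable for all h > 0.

Set f=λy, z=hλ:
  order 3, 3-stage ⇒ R(z)=1+z+z^2/2+z^3/6
  (e.g. R(-0.96)=0.35334, |R|=0.35334)

Boundary: |R(x)|=1, x<0.
x=-0.96: |R|=0.3533
|R(-1.26)|=0.2004 |R(-1.22)|=0.2216 |R(-0.68)|=0.4988
Bisect:
  x_lo=-3.2184 |R|=2.5955  x_hi=-0.2468 |R|=0.7812
  mid=-1.73261 |R|=0.09850 →hi
  mid=-2.47551 |R|=0.93983 →hi
  mid=-2.84697 |R|=1.64024 →lo
  mid=-2.66124 |R|=1.26138 →lo
  mid=-2.56838 |R|=1.09384 →lo
  mid=-2.52195 |R|=1.01519 →lo
  mid=-2.49873 |R|=0.97710 →hi
  mid=-2.51034 |R|=0.99605 →hi
  ...
  [-2.51288,-2.51270] ⇒ x*=-2.5127
Stable set (-2.5127, 0).

(-2.5127,0); λ=-2 ⇒ h* = 1.2564.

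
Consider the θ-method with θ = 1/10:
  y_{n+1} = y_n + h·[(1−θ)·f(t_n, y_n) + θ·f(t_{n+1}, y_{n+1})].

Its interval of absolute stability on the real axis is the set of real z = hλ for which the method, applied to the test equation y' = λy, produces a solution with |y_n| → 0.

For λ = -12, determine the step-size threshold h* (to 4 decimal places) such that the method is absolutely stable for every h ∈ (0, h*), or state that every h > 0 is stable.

(-2.5000,0); λ=-12 ⇒ h* = (5/2)/12 = 0.2083.

Set f=λy, z=hλ:
  y_{n+1} = y_n + z·[9/10·y_n + 1/10·y_{n+1}] ⇒ (1 − 1/10z)y_{n+1} = (1 + 9/10z)y_n
  Hence R(z) = (1 + 9/10z)/(1 − 1/10z).

Boundary: |R(x)|=1, x<0.
x=-0.86: |R|=0.2081
R=−1: 1+9/10x = −1+1/10x ⇒ -4/5x=2 ⇒ x=2/(-4/5)=-2.5000
Confirm numerically:
  x=-1.959: |R|=0.63810 <1
  x=-1.608: |R|=0.38525 <1
  x=-1.515: |R|=0.31568 <1
  x=-1.090: |R|=0.01713 <1
  x=-3.032: |R|=1.32658 >1
  x=-2.814: |R|=1.19604 >1
Stable set (-2.5000, 0).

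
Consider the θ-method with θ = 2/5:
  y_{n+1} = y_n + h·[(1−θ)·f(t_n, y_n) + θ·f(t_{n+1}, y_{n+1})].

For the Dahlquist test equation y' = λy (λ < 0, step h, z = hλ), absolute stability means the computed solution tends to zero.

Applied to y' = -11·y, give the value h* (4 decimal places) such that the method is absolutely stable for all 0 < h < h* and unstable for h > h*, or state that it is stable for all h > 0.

(-10.0000,0); λ=-11 ⇒ h* = (10)/11 = 0.9091.

Test eqn y'=λy, z=hλ:
  y_{n+1} = y_n + z·[3/5·y_n + 2/5·y_{n+1}] ⇒ (1 − 2/5z)y_{n+1} = (1 + 3/5z)y_n
  Hence R(z) = (1 + 3/5z)/(1 − 2/5z).

Find x<0 with |R(x)|<1.
x=-0.94: |R|=0.3169
R=−1: 1+3/5x = −1+2/5x ⇒ -1/5x=2 ⇒ x=2/(-1/5)=-10.0000
Confirm numerically:
  x=-8.893: |R|=0.95142 <1
  x=-8.471: |R|=0.93032 <1
  x=-7.440: |R|=0.87123 <1
  x=-6.748: |R|=0.82418 <1
  x=-10.592: |R|=1.02261 >1
  x=-10.554: |R|=1.02122 >1
  x=-10.243: |R|=1.00953 >1
So |R|<1 on (-10.0000, 0).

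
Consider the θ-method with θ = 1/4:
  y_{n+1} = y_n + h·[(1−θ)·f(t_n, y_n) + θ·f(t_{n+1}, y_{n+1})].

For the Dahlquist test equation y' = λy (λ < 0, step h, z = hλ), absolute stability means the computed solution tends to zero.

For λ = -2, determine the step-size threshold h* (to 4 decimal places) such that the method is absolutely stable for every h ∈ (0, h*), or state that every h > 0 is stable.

Test eqn y'=λy, z=hλ:
  y_{n+1} = y_n + z·[3/4·y_n + 1/4·y_{n+1}] ⇒ (1 − 1/4z)y_{n+1} = (1 + 3/4z)y_n
  Hence R(z) = (1 + 3/4z)/(1 − 1/4z).

Boundary: |R(x)|=1, x<0.
x=-1.07: |R|=0.1558
R=−1: 1+3/4x = −1+1/4x ⇒ -1/2x=2 ⇒ x=2/(-1/2)=-4.0000
Confirm numerically:
  x=-3.670: |R|=0.91395 <1
  x=-3.638: |R|=0.90521 <1
  x=-3.204: |R|=0.77901 <1
  x=-2.019: |R|=0.34175 <1
  x=-4.403: |R|=1.09592 >1
  x=-4.378: |R|=1.09024 >1
  x=-4.054: |R|=1.01341 >1
Stable set (-4.0000, 0).

(-4.0000,0); λ=-2 ⇒ h* = (4)/2 = 2.0000.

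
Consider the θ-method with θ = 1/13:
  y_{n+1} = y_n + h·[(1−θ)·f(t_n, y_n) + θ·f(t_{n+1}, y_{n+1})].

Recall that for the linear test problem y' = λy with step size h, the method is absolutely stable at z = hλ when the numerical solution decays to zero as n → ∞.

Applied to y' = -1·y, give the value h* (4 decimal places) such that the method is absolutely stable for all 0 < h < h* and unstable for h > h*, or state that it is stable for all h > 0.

(-2.3636,0); λ=-1 ⇒ h* = (26/11)/1 = 2.3636.

Set f=λy, z=hλ:
  y_{n+1} = y_n + z·[12/13·y_n + 1/13·y_{n+1}] ⇒ (1 − 1/13z)y_{n+1} = (1 + 12/13z)y_n
  so R(z) = (1 + 12/13z)/(1 − 1/13z).

Boundary: |R(x)|=1, x<0.
x=-1.38: |R|=0.2476
R=−1: 1+12/13x = −1+1/13x ⇒ -11/13x=2 ⇒ x=2/(-11/13)=-2.3636
Confirm numerically:
  x=-1.958: |R|=0.70170 <1
  x=-1.584: |R|=0.41196 <1
  x=-1.053: |R|=0.02590 <1
  x=-2.677: |R|=1.21988 >1
  x=-2.622: |R|=1.18192 >1
  x=-2.589: |R|=1.15902 >1
Stable set (-2.3636, 0).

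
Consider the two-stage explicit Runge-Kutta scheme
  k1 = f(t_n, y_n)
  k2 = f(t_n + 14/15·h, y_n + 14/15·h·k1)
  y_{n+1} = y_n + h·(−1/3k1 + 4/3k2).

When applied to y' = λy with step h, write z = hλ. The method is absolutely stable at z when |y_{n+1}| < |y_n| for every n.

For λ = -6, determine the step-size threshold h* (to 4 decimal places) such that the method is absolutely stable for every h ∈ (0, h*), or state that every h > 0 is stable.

Test eqn y'=λy, z=hλ:
  k1=λy_n ⇒ h·k1=z·y_n;  k2=λ(1+14/15z)y_n ⇒ h·k2=z(1+14/15z)y_n
  y_{n+1}/y_n = 1 − 1/3z + 4/3z(1+14/15z) = 1 + z + 56/45z²
  so R(z) = 1 + z + 56/45z².

Find x<0 with |R(x)|<1.
x=-1.25: |R|=1.6944
R=1: x+56/45x²=0 ⇒ x=−45/56=-0.8036; min R=1−1/(4·56/45)=0.7991>−1
Confirm numerically:
  x=-0.676: |R|=0.89268 <1
  x=-0.637: |R|=0.86796 <1
  x=-0.573: |R|=0.83559 <1
  x=-0.446: |R|=0.80154 <1
  x=-1.208: |R|=1.60797 >1
  x=-0.972: |R|=1.20373 >1
  x=-0.852: |R|=1.05135 >1
Interval (-0.8036, 0).

(-0.8036,0); λ=-6 ⇒ h* = (45/56)/6 = 0.1339.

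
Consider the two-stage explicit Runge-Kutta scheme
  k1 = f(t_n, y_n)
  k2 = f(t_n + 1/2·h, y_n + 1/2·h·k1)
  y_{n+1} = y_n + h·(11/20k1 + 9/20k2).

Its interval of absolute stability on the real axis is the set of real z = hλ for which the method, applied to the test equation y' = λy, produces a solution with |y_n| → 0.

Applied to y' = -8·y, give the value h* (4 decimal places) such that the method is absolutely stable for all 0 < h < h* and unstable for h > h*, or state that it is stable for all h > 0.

Set f=λy, z=hλ:
  k1=λy_n ⇒ h·k1=z·y_n;  k2=λ(1+1/2z)y_n ⇒ h·k2=z(1+1/2z)y_n
  y_{n+1}/y_n = 1 + 11/20z + 9/20z(1+1/2z) = 1 + z + 9/40z²
  Hence R(z) = 1 + z + 9/40z².

Need |R(x)|<1, x<0.
x=-0.75: |R|=0.3766
R=1: x+9/40x²=0 ⇒ x=−40/9=-4.4444; min R=1−1/(4·9/40)=-0.1111>−1
Confirm numerically:
  x=-4.186: |R|=0.75658 <1
  x=-2.177: |R|=0.11065 <1
  x=-1.922: |R|=0.09083 <1
  x=-4.626: |R|=1.18897 >1
  x=-4.606: |R|=1.16743 >1
Stable set (-4.4444, 0).

(-4.4444,0); λ=-8 ⇒ h* = (40/9)/8 = 0.5556.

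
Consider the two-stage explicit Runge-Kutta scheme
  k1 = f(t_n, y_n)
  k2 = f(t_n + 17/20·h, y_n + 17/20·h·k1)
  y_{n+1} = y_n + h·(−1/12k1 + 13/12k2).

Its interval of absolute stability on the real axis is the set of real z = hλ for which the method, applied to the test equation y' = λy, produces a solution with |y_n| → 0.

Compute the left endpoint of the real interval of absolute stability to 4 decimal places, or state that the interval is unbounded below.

z* = -1.0860.

On y'=λy, z=hλ:
  k1=λy_n ⇒ h·k1=z·y_n;  k2=λ(1+17/20z)y_n ⇒ h·k2=z(1+17/20z)y_n
  y_{n+1}/y_n = 1 − 1/12z + 13/12z(1+17/20z) = 1 + z + 221/240z²
  R(z) = 1 + z + 221/240z².

Solve |R(x)|<1 on ℝ⁻.
x=-1.65: |R|=1.8570
R=1: x+221/240x²=0 ⇒ x=−240/221=-1.0860; min R=1−1/(4·221/240)=0.7285>−1
Confirm numerically:
  x=-1.018: |R|=0.93628 <1
  x=-0.944: |R|=0.87659 <1
  x=-0.782: |R|=0.78111 <1
  x=-0.669: |R|=0.74313 <1
  x=-1.577: |R|=1.71305 >1
  x=-1.243: |R|=1.17973 >1
  x=-1.196: |R|=1.12117 >1
Interval (-1.0860, 0).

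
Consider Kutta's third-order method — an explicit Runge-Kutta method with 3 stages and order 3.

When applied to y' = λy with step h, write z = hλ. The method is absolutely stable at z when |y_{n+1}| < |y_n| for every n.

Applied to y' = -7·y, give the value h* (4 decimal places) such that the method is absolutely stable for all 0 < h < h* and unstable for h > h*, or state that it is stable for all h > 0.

(-2.5127,0); λ=-7 ⇒ h* = 0.3590.

With y'=λy (z=hλ):
  order 3, 3-stage ⇒ R(z)=1+z+z^2/2+z^3/6
  (e.g. R(-1.35)=0.15119, |R|=0.15119)

Find x<0 with |R(x)|<1.
x=-1.35: |R|=0.1512
|R(-1.62)|=0.0164 |R(-1.1)|=0.2832 |R(-0.98)|=0.3433
Bisect:
  x_lo=-3.0086 |R|=2.0215  x_hi=-0.2204 |R|=0.8021
  mid=-1.61450 |R|=0.01259 →hi
  mid=-2.31154 |R|=0.69844 →hi
  mid=-2.66006 |R|=1.25916 →lo
  mid=-2.48580 |R|=0.95624 →hi
  mid=-2.57293 |R|=1.10173 →lo
  mid=-2.52936 |R|=1.02753 →lo
  mid=-2.50758 |R|=0.99153 →hi
  ...
  [-2.51285,-2.51268] ⇒ x*=-2.5127
Interval (-2.5127, 0).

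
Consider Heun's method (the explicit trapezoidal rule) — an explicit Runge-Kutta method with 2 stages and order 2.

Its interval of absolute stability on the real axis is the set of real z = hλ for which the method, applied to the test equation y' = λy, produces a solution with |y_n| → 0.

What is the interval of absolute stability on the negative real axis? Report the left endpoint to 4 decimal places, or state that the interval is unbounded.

Test eqn y'=λy, z=hλ:
  order 2, 2-stage ⇒ R(z)=1+z+z^2/2
  (e.g. R(-1.58)=0.66820, |R|=0.66820)

Solve |R(x)|<1 on ℝ⁻.
x=-1.58: |R|=0.6682
|R(-2.22)|=1.2442 |R(-1.08)|=0.5032 |R(-0.97)|=0.5005
Bisect:
  x_lo=-2.7819 |R|=2.0876  x_hi=-0.1215 |R|=0.8859
  mid=-1.45172 |R|=0.60202 →hi
  mid=-2.11682 |R|=1.12364 →lo
  mid=-1.78427 |R|=0.80754 →hi
  mid=-1.95054 |R|=0.95176 →hi
  mid=-2.03368 |R|=1.03425 →lo
  mid=-1.99211 |R|=0.99214 →hi
  mid=-2.01289 |R|=1.01298 →lo
  mid=-2.00250 |R|=1.00250 →lo
  ...
  [-2.00007,-1.99990] ⇒ x*=-2.0000
So |R|<1 on (-2.0000, 0).

(-2.0000, 0).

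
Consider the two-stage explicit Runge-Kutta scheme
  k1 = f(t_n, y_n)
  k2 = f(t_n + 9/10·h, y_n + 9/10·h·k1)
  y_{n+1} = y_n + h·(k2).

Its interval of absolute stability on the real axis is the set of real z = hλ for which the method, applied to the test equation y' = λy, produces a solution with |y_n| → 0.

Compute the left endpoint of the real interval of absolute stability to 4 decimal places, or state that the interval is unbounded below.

Set f=λy, z=hλ:
  k1=λy_n ⇒ h·k1=z·y_n;  k2=λ(1+9/10z)y_n ⇒ h·k2=z(1+9/10z)y_n
  y_{n+1}/y_n = 1 + z(1+9/10z) = 1 + z + 9/10z²
  Hence R(z) = 1 + z + 9/10z².

Need |R(x)|<1, x<0.
x=-1.2: |R|=1.0960
R=1: x+9/10x²=0 ⇒ x=−10/9=-1.1111; min R=1−1/(4·9/10)=0.7222>−1
Confirm numerically:
  x=-0.938: |R|=0.85386 <1
  x=-0.632: |R|=0.72748 <1
  x=-0.576: |R|=0.72260 <1
  x=-1.646: |R|=1.79238 >1
  x=-1.171: |R|=1.06312 >1
Interval (-1.1111, 0).

left endpoint -1.1111.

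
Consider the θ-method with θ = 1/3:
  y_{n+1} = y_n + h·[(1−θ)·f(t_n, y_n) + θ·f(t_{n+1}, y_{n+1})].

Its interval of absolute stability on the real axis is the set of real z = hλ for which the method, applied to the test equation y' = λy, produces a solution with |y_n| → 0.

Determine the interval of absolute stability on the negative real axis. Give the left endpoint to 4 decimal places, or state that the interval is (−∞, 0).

Set f=λy, z=hλ:
  y_{n+1} = y_n + z·[2/3·y_n + 1/3·y_{n+1}] ⇒ (1 − 1/3z)y_{n+1} = (1 + 2/3z)y_n
  so R(z) = (1 + 2/3z)/(1 − 1/3z).

Solve |R(x)|<1 on ℝ⁻.
x=-0.38: |R|=0.6627
R=−1: 1+2/3x = −1+1/3x ⇒ -1/3x=2 ⇒ x=2/(-1/3)=-6.0000
Confirm numerically:
  x=-3.995: |R|=0.71337 <1
  x=-3.924: |R|=0.70017 <1
  x=-3.711: |R|=0.65892 <1
  x=-3.052: |R|=0.51289 <1
  x=-6.387: |R|=1.04123 >1
  x=-6.186: |R|=1.02025 >1
Interval (-6.0000, 0).

z∈(-6.0000,0).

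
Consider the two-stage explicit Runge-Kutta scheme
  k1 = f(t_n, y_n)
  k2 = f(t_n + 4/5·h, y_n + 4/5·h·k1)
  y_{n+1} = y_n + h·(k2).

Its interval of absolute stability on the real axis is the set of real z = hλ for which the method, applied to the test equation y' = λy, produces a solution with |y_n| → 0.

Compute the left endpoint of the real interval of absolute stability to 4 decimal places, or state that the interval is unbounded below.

Test eqn y'=λy, z=hλ:
  k1=λy_n ⇒ h·k1=z·y_n;  k2=λ(1+4/5z)y_n ⇒ h·k2=z(1+4/5z)y_n
  y_{n+1}/y_n = 1 + z(1+4/5z) = 1 + z + 4/5z²
  ⇒ R(z) = 1 + z + 4/5z².

Boundary: |R(x)|=1, x<0.
x=-0.73: |R|=0.6963
R=1: x+4/5x²=0 ⇒ x=−5/4=-1.2500; min R=1−1/(4·4/5)=0.6875>−1
Confirm numerically:
  x=-1.197: |R|=0.94925 <1
  x=-1.167: |R|=0.92251 <1
  x=-0.814: |R|=0.71608 <1
  x=-1.609: |R|=1.46210 >1
  x=-1.574: |R|=1.40798 >1
  x=-1.477: |R|=1.26822 >1
So |R|<1 on (-1.2500, 0).

left endpoint -1.2500.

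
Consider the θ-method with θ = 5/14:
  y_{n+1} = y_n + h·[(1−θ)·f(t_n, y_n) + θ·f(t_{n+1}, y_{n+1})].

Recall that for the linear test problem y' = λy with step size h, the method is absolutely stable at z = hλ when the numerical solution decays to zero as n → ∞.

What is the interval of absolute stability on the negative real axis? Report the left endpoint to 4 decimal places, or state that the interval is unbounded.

Set f=λy, z=hλ:
  y_{n+1} = y_n + z·[9/14·y_n + 5/14·y_{n+1}] ⇒ (1 − 5/14z)y_{n+1} = (1 + 9/14z)y_n
  R(z) = (1 + 9/14z)/(1 − 5/14z).

Find x<0 with |R(x)|<1.
x=-1.76: |R|=0.0807
R=−1: 1+9/14x = −1+5/14x ⇒ -2/7x=2 ⇒ x=2/(-2/7)=-7.0000
Confirm numerically:
  x=-6.150: |R|=0.92402 <1
  x=-4.868: |R|=0.77757 <1
  x=-4.731: |R|=0.75897 <1
  x=-3.937: |R|=0.63628 <1
  x=-7.541: |R|=1.04185 >1
  x=-7.437: |R|=1.03415 >1
So |R|<1 on (-7.0000, 0).

(-7.0000, 0).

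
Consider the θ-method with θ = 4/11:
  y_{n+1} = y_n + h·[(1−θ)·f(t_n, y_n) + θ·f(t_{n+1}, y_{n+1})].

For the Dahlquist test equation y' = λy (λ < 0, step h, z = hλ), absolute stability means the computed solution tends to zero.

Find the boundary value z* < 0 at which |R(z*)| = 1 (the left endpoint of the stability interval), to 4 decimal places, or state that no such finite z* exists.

z* = -7.3333.

Test eqn y'=λy, z=hλ:
  y_{n+1} = y_n + z·[7/11·y_n + 4/11·y_{n+1}] ⇒ (1 − 4/11z)y_{n+1} = (1 + 7/11z)y_n
  so R(z) = (1 + 7/11z)/(1 − 4/11z).

Need |R(x)|<1, x<0.
x=-0.89: |R|=0.3276
R=−1: 1+7/11x = −1+4/11x ⇒ -3/11x=2 ⇒ x=2/(-3/11)=-7.3333
Confirm numerically:
  x=-6.042: |R|=0.88984 <1
  x=-5.824: |R|=0.86797 <1
  x=-4.967: |R|=0.77002 <1
  x=-7.591: |R|=1.01869 >1
  x=-7.440: |R|=1.00785 >1
  x=-7.383: |R|=1.00368 >1
So |R|<1 on (-7.3333, 0).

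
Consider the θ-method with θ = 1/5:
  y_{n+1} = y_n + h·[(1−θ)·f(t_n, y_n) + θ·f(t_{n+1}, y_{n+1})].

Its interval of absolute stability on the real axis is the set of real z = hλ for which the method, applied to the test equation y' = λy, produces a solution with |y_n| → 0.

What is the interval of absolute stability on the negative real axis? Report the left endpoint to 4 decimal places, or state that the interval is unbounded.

z∈(-3.3333,0).

On y'=λy, z=hλ:
  y_{n+1} = y_n + z·[4/5·y_n + 1/5·y_{n+1}] ⇒ (1 − 1/5z)y_{n+1} = (1 + 4/5z)y_n
  Hence R(z) = (1 + 4/5z)/(1 − 1/5z).

Boundary: |R(x)|=1, x<0.
x=-1.63: |R|=0.2293
R=−1: 1+4/5x = −1+1/5x ⇒ -3/5x=2 ⇒ x=2/(-3/5)=-3.3333
Confirm numerically:
  x=-2.662: |R|=0.73714 <1
  x=-2.646: |R|=0.73032 <1
  x=-2.583: |R|=0.70315 <1
  x=-2.432: |R|=0.63617 <1
  x=-3.578: |R|=1.08557 >1
  x=-3.532: |R|=1.06985 >1
  x=-3.504: |R|=1.06021 >1
Interval (-3.3333, 0).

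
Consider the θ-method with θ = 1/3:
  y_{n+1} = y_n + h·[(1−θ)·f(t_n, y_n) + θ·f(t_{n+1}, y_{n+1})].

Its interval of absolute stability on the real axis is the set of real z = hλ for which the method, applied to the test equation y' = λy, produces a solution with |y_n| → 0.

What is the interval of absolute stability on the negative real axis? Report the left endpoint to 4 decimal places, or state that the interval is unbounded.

Set f=λy, z=hλ:
  y_{n+1} = y_n + z·[2/3·y_n + 1/3·y_{n+1}] ⇒ (1 − 1/3z)y_{n+1} = (1 + 2/3z)y_n
  ⇒ R(z) = (1 + 2/3z)/(1 − 1/3z).

Solve |R(x)|<1 on ℝ⁻.
x=-1.41: |R|=0.0408
R=−1: 1+2/3x = −1+1/3x ⇒ -1/3x=2 ⇒ x=2/(-1/3)=-6.0000
Confirm numerically:
  x=-5.441: |R|=0.93378 <1
  x=-4.419: |R|=0.78690 <1
  x=-2.976: |R|=0.49398 <1
  x=-2.439: |R|=0.34528 <1
  x=-6.597: |R|=1.06221 >1
  x=-6.478: |R|=1.05043 >1
  x=-6.252: |R|=1.02724 >1
So |R|<1 on (-6.0000, 0).

(-6.0000, 0).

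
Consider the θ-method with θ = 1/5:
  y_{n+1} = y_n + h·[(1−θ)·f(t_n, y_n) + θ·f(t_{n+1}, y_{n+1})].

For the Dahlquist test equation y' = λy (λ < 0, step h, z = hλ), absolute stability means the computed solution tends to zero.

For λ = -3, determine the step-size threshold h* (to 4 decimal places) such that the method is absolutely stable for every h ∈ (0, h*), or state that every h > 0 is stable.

(-3.3333,0); λ=-3 ⇒ h* = (10/3)/3 = 1.1111.

On y'=λy, z=hλ:
  y_{n+1} = y_n + z·[4/5·y_n + 1/5·y_{n+1}] ⇒ (1 − 1/5z)y_{n+1} = (1 + 4/5z)y_n
  R(z) = (1 + 4/5z)/(1 − 1/5z).

Solve |R(x)|<1 on ℝ⁻.
x=-0.8: |R|=0.3103
R=−1: 1+4/5x = −1+1/5x ⇒ -3/5x=2 ⇒ x=2/(-3/5)=-3.3333
Confirm numerically:
  x=-3.171: |R|=0.94040 <1
  x=-2.748: |R|=0.77336 <1
  x=-1.823: |R|=0.33592 <1
  x=-3.785: |R|=1.15424 >1
  x=-3.667: |R|=1.11550 >1
  x=-3.355: |R|=1.00778 >1
Stable set (-3.3333, 0).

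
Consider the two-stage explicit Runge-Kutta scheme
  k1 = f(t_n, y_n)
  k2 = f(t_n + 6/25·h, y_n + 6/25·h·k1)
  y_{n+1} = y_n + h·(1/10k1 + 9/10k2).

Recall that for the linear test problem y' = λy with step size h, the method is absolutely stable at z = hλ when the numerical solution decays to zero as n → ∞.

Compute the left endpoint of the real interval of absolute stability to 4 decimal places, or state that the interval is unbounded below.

With y'=λy (z=hλ):
  k1=λy_n ⇒ h·k1=z·y_n;  k2=λ(1+6/25z)y_n ⇒ h·k2=z(1+6/25z)y_n
  y_{n+1}/y_n = 1 + 1/10z + 9/10z(1+6/25z) = 1 + z + 27/125z²
  so R(z) = 1 + z + 27/125z².

Boundary: |R(x)|=1, x<0.
x=-1.19: |R|=0.1159
R=1: x+27/125x²=0 ⇒ x=−125/27=-4.6296; min R=1−1/(4·27/125)=-0.1574>−1
Confirm numerically:
  x=-4.049: |R|=0.49219 <1
  x=-3.409: |R|=0.10120 <1
  x=-2.671: |R|=0.13000 <1
  x=-2.651: |R|=0.13299 <1
  x=-4.850: |R|=1.23086 >1
  x=-4.714: |R|=1.08591 >1
So |R|<1 on (-4.6296, 0).

left endpoint -4.6296.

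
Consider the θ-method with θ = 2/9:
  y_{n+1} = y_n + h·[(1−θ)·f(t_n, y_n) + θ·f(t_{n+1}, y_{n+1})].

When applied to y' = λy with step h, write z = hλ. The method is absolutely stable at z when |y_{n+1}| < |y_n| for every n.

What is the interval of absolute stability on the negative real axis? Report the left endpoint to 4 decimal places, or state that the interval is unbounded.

(-3.6000, 0).

Set f=λy, z=hλ:
  y_{n+1} = y_n + z·[7/9·y_n + 2/9·y_{n+1}] ⇒ (1 − 2/9z)y_{n+1} = (1 + 7/9z)y_n
  so R(z) = (1 + 7/9z)/(1 − 2/9z).

Boundary: |R(x)|=1, x<0.
x=-0.87: |R|=0.2709
R=−1: 1+7/9x = −1+2/9x ⇒ -5/9x=2 ⇒ x=2/(-5/9)=-3.6000
Confirm numerically:
  x=-3.321: |R|=0.91082 <1
  x=-2.817: |R|=0.73247 <1
  x=-2.697: |R|=0.68633 <1
  x=-2.425: |R|=0.57581 <1
  x=-4.015: |R|=1.12184 >1
  x=-3.887: |R|=1.08555 >1
Stable set (-3.6000, 0).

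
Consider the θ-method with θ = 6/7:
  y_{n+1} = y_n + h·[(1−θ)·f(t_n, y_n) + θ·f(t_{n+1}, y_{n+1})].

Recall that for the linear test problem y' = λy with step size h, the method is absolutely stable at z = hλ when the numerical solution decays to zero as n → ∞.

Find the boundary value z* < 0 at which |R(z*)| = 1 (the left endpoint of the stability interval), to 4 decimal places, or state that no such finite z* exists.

interval (−∞, 0).

With y'=λy (z=hλ):
  y_{n+1} = y_n + z·[1/7·y_n + 6/7·y_{n+1}] ⇒ (1 − 6/7z)y_{n+1} = (1 + 1/7z)y_n
  ⇒ R(z) = (1 + 1/7z)/(1 − 6/7z).

Boundary: |R(x)|=1, x<0.
x=-0.9: |R|=0.4919
x=-2: |R|=0.2632
x=-10: |R|=0.0448
x=-100: |R|=0.1532
θ=6/7≥1/2 ⇒ |1+1/7x|<|1−6/7x| ∀x<0 ⇒ unbounded interval.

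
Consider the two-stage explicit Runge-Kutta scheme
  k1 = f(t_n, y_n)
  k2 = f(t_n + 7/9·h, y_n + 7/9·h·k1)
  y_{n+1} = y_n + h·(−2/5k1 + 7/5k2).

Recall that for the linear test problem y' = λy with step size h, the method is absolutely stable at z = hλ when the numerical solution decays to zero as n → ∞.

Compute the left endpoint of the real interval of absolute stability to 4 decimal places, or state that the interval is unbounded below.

z* = -0.9184.

With y'=λy (z=hλ):
  k1=λy_n ⇒ h·k1=z·y_n;  k2=λ(1+7/9z)y_n ⇒ h·k2=z(1+7/9z)y_n
  y_{n+1}/y_n = 1 − 2/5z + 7/5z(1+7/9z) = 1 + z + 49/45z²
  ⇒ R(z) = 1 + z + 49/45z².

Find x<0 with |R(x)|<1.
x=-0.57: |R|=0.7838
R=1: x+49/45x²=0 ⇒ x=−45/49=-0.9184; min R=1−1/(4·49/45)=0.7704>−1
Confirm numerically:
  x=-0.691: |R|=0.82892 <1
  x=-0.687: |R|=0.82692 <1
  x=-0.589: |R|=0.78876 <1
  x=-1.487: |R|=1.92072 >1
  x=-1.481: |R|=1.90733 >1
  x=-0.940: |R|=1.02214 >1
So |R|<1 on (-0.9184, 0).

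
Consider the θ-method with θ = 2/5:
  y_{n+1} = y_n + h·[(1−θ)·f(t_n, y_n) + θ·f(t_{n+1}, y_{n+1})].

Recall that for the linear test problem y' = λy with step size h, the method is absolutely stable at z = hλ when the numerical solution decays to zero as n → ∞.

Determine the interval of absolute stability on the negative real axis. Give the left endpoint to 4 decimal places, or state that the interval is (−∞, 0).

(-10.0000, 0).

Set f=λy, z=hλ:
  y_{n+1} = y_n + z·[3/5·y_n + 2/5·y_{n+1}] ⇒ (1 − 2/5z)y_{n+1} = (1 + 3/5z)y_n
  so R(z) = (1 + 3/5z)/(1 − 2/5z).

Solve |R(x)|<1 on ℝ⁻.
x=-0.82: |R|=0.3825
R=−1: 1+3/5x = −1+2/5x ⇒ -1/5x=2 ⇒ x=2/(-1/5)=-10.0000
Confirm numerically:
  x=-8.180: |R|=0.91479 <1
  x=-8.061: |R|=0.90820 <1
  x=-6.824: |R|=0.82969 <1
  x=-4.457: |R|=0.60162 <1
  x=-10.468: |R|=1.01804 >1
  x=-10.465: |R|=1.01793 >1
  x=-10.342: |R|=1.01332 >1
Interval (-10.0000, 0).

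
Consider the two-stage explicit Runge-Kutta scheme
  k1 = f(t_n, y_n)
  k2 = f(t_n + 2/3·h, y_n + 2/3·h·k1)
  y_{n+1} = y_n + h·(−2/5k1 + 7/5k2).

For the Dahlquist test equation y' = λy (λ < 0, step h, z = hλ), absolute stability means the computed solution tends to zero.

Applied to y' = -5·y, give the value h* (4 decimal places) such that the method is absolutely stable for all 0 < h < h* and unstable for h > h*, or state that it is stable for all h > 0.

With y'=λy (z=hλ):
  k1=λy_n ⇒ h·k1=z·y_n;  k2=λ(1+2/3z)y_n ⇒ h·k2=z(1+2/3z)y_n
  y_{n+1}/y_n = 1 − 2/5z + 7/5z(1+2/3z) = 1 + z + 14/15z²
  R(z) = 1 + z + 14/15z².

Solve |R(x)|<1 on ℝ⁻.
x=-0.77: |R|=0.7834
R=1: x+14/15x²=0 ⇒ x=−15/14=-1.0714; min R=1−1/(4·14/15)=0.7321>−1
Confirm numerically:
  x=-0.832: |R|=0.81408 <1
  x=-0.549: |R|=0.73231 <1
  x=-0.435: |R|=0.74161 <1
  x=-1.544: |R|=1.68101 >1
  x=-1.109: |R|=1.03889 >1
Interval (-1.0714, 0).

(-1.0714,0); λ=-5 ⇒ h* = (15/14)/5 = 0.2143.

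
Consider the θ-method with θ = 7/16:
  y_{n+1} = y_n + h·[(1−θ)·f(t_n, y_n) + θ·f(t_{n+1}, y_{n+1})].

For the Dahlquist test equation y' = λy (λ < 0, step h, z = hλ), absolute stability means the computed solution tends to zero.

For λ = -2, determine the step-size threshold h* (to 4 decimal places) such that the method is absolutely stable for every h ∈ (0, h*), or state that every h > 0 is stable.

(-16.0000,0); λ=-2 ⇒ h* = (16)/2 = 8.0000.

With y'=λy (z=hλ):
  y_{n+1} = y_n + z·[9/16·y_n + 7/16·y_{n+1}] ⇒ (1 − 7/16z)y_{n+1} = (1 + 9/16z)y_n
  Hence R(z) = (1 + 9/16z)/(1 − 7/16z).

Boundary: |R(x)|=1, x<0.
x=-1.54: |R|=0.0799
R=−1: 1+9/16x = −1+7/16x ⇒ -1/8x=2 ⇒ x=2/(-1/8)=-16.0000
Confirm numerically:
  x=-13.363: |R|=0.95185 <1
  x=-11.336: |R|=0.90217 <1
  x=-8.504: |R|=0.80150 <1
  x=-7.158: |R|=0.73249 <1
  x=-16.368: |R|=1.00564 >1
  x=-16.292: |R|=1.00449 >1
  x=-16.201: |R|=1.00311 >1
Interval (-16.0000, 0).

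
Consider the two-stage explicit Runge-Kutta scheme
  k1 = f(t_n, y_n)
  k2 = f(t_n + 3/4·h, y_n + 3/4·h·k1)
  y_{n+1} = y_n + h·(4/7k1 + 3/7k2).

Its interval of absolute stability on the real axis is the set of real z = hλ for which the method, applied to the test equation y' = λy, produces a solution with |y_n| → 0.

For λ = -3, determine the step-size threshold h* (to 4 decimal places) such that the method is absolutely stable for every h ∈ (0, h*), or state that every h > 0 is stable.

With y'=λy (z=hλ):
  k1=λy_n ⇒ h·k1=z·y_n;  k2=λ(1+3/4z)y_n ⇒ h·k2=z(1+3/4z)y_n
  y_{n+1}/y_n = 1 + 4/7z + 3/7z(1+3/4z) = 1 + z + 9/28z²
  so R(z) = 1 + z + 9/28z².

Need |R(x)|<1, x<0.
x=-1.34: |R|=0.2372
R=1: x+9/28x²=0 ⇒ x=−28/9=-3.1111; min R=1−1/(4·9/28)=0.2222>−1
Confirm numerically:
  x=-3.090: |R|=0.97903 <1
  x=-3.028: |R|=0.91911 <1
  x=-2.572: |R|=0.55431 <1
  x=-1.931: |R|=0.26753 <1
  x=-3.152: |R|=1.04143 >1
  x=-3.131: |R|=1.02002 >1
Stable set (-3.1111, 0).

(-3.1111,0); λ=-3 ⇒ h* = (28/9)/3 = 1.0370.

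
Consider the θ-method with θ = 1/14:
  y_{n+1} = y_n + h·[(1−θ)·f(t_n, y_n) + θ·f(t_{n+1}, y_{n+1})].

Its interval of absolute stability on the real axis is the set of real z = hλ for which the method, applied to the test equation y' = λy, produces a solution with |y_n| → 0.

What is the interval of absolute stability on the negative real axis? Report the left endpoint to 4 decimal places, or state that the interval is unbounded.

With y'=λy (z=hλ):
  y_{n+1} = y_n + z·[13/14·y_n + 1/14·y_{n+1}] ⇒ (1 − 1/14z)y_{n+1} = (1 + 13/14z)y_n
  Hence R(z) = (1 + 13/14z)/(1 − 1/14z).

Need |R(x)|<1, x<0.
x=-0.33: |R|=0.6776
R=−1: 1+13/14x = −1+1/14x ⇒ -6/7x=2 ⇒ x=2/(-6/7)=-2.3333
Confirm numerically:
  x=-1.725: |R|=0.53577 <1
  x=-1.473: |R|=0.33277 <1
  x=-1.313: |R|=0.20042 <1
  x=-2.762: |R|=1.30688 >1
  x=-2.538: |R|=1.14851 >1
So |R|<1 on (-2.3333, 0).

(-2.3333, 0).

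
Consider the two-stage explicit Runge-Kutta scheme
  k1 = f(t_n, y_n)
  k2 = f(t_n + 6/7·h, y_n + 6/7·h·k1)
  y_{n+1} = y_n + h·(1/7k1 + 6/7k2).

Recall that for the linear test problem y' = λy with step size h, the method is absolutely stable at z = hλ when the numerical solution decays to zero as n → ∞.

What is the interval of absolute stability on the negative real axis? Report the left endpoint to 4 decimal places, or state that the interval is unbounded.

(-1.3611, 0).

Test eqn y'=λy, z=hλ:
  k1=λy_n ⇒ h·k1=z·y_n;  k2=λ(1+6/7z)y_n ⇒ h·k2=z(1+6/7z)y_n
  y_{n+1}/y_n = 1 + 1/7z + 6/7z(1+6/7z) = 1 + z + 36/49z²
  R(z) = 1 + z + 36/49z².

Need |R(x)|<1, x<0.
x=-0.62: |R|=0.6624
R=1: x+36/49x²=0 ⇒ x=−49/36=-1.3611; min R=1−1/(4·36/49)=0.6597>−1
Confirm numerically:
  x=-1.218: |R|=0.87194 <1
  x=-1.135: |R|=0.81145 <1
  x=-0.773: |R|=0.66600 <1
  x=-0.698: |R|=0.65995 <1
  x=-1.591: |R|=1.26872 >1
  x=-1.555: |R|=1.22151 >1
Stable set (-1.3611, 0).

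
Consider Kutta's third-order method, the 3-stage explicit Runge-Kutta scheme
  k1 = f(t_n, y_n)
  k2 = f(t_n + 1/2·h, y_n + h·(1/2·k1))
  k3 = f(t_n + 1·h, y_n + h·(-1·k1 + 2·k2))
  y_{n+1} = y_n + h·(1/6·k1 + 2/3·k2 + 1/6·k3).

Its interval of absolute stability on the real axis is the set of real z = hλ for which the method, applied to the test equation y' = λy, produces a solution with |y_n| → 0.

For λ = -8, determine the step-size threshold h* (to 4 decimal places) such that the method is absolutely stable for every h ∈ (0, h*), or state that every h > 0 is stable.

On y'=λy, z=hλ:
  order 3, 3-stage ⇒ R(z)=1+z+z^2/2+z^3/6
  (e.g. R(-1.59)=0.00410, |R|=0.00410)

Solve |R(x)|<1 on ℝ⁻.
x=-1.59: |R|=0.0041
|R(-2.01)|=0.3434 |R(-1.19)|=0.2372 |R(-0.57)|=0.5616
Bisect:
  x_lo=-3.4070 |R|=3.1945  x_hi=-0.3826 |R|=0.6813
  mid=-1.89480 |R|=0.23347 →hi
  mid=-2.65092 |R|=1.24206 →lo
  mid=-2.27286 |R|=0.64680 →hi
  mid=-2.46189 |R|=0.91831 →hi
  mid=-2.55640 |R|=1.07324 →lo
  mid=-2.50915 |R|=0.99409 →hi
  mid=-2.53277 |R|=1.03324 →lo
  ...
  [-2.51284,-2.51265] ⇒ x*=-2.5127
Stable set (-2.5127, 0).

(-2.5127,0); λ=-8 ⇒ h* = 0.3141.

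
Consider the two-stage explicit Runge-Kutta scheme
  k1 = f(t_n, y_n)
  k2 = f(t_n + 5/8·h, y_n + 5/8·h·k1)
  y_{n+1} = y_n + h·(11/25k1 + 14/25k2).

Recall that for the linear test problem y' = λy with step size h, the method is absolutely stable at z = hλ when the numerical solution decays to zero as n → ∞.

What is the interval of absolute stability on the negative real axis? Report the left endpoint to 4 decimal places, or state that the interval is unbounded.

On y'=λy, z=hλ:
  k1=λy_n ⇒ h·k1=z·y_n;  k2=λ(1+5/8z)y_n ⇒ h·k2=z(1+5/8z)y_n
  y_{n+1}/y_n = 1 + 11/25z + 14/25z(1+5/8z) = 1 + z + 7/20z²
  so R(z) = 1 + z + 7/20z².

Need |R(x)|<1, x<0.
x=-1.01: |R|=0.3470
R=1: x+7/20x²=0 ⇒ x=−20/7=-2.8571; min R=1−1/(4·7/20)=0.2857>−1
Confirm numerically:
  x=-2.826: |R|=0.96920 <1
  x=-2.200: |R|=0.49400 <1
  x=-2.132: |R|=0.45890 <1
  x=-1.395: |R|=0.28611 <1
  x=-3.422: |R|=1.67653 >1
  x=-2.993: |R|=1.14232 >1
So |R|<1 on (-2.8571, 0).

z∈(-2.8571,0).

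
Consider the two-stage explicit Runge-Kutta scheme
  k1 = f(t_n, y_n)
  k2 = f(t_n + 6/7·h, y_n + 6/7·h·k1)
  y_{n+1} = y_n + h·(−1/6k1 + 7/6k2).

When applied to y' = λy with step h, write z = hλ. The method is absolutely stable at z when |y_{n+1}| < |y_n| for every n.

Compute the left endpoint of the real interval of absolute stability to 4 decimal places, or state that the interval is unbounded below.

On y'=λy, z=hλ:
  k1=λy_n ⇒ h·k1=z·y_n;  k2=λ(1+6/7z)y_n ⇒ h·k2=z(1+6/7z)y_n
  y_{n+1}/y_n = 1 − 1/6z + 7/6z(1+6/7z) = 1 + z + z²
  Hence R(z) = 1 + z + z².

Find x<0 with |R(x)|<1.
x=-0.72: |R|=0.7984
R=1: x+1x²=0 ⇒ x=−1=-1.0000; min R=1−1/(4·1)=0.7500>−1
Confirm numerically:
  x=-0.952: |R|=0.95430 <1
  x=-0.775: |R|=0.82563 <1
  x=-0.421: |R|=0.75624 <1
  x=-1.482: |R|=1.71432 >1
  x=-1.192: |R|=1.22886 >1
So |R|<1 on (-1.0000, 0).

z* = -1.0000.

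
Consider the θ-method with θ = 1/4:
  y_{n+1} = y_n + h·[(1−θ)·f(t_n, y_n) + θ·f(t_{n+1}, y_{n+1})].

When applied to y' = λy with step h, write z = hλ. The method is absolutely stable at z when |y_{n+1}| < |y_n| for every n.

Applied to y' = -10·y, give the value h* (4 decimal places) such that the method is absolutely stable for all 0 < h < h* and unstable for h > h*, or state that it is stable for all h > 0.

(-4.0000,0); λ=-10 ⇒ h* = (4)/10 = 0.4000.

With y'=λy (z=hλ):
  y_{n+1} = y_n + z·[3/4·y_n + 1/4·y_{n+1}] ⇒ (1 − 1/4z)y_{n+1} = (1 + 3/4z)y_n
  Hence R(z) = (1 + 3/4z)/(1 − 1/4z).

Boundary: |R(x)|=1, x<0.
x=-1.72: |R|=0.2028
R=−1: 1+3/4x = −1+1/4x ⇒ -1/2x=2 ⇒ x=2/(-1/2)=-4.0000
Confirm numerically:
  x=-3.040: |R|=0.72727 <1
  x=-2.408: |R|=0.50312 <1
  x=-2.389: |R|=0.49570 <1
  x=-4.435: |R|=1.10314 >1
  x=-4.066: |R|=1.01636 >1
  x=-4.047: |R|=1.01168 >1
Interval (-4.0000, 0).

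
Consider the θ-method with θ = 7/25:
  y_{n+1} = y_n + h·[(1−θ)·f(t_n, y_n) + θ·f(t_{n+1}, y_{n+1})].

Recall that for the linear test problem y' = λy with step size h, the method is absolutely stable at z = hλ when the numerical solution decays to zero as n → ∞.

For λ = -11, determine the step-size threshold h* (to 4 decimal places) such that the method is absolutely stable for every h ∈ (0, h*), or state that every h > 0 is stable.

(-4.5455,0); λ=-11 ⇒ h* = (50/11)/11 = 0.4132.

Set f=λy, z=hλ:
  y_{n+1} = y_n + z·[18/25·y_n + 7/25·y_{n+1}] ⇒ (1 − 7/25z)y_{n+1} = (1 + 18/25z)y_n
  ⇒ R(z) = (1 + 18/25z)/(1 − 7/25z).

Boundary: |R(x)|=1, x<0.
x=-1.11: |R|=0.1532
R=−1: 1+18/25x = −1+7/25x ⇒ -11/25x=2 ⇒ x=2/(-11/25)=-4.5455
Confirm numerically:
  x=-4.467: |R|=0.98466 <1
  x=-3.862: |R|=0.85552 <1
  x=-2.970: |R|=0.62153 <1
  x=-5.109: |R|=1.10202 >1
  x=-4.870: |R|=1.06042 >1
So |R|<1 on (-4.5455, 0).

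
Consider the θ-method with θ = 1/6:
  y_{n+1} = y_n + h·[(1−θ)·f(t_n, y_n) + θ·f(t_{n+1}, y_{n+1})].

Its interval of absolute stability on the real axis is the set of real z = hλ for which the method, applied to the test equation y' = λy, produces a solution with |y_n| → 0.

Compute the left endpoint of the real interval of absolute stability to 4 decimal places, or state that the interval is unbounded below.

left endpoint -3.0000.

Set f=λy, z=hλ:
  y_{n+1} = y_n + z·[5/6·y_n + 1/6·y_{n+1}] ⇒ (1 − 1/6z)y_{n+1} = (1 + 5/6z)y_n
  ⇒ R(z) = (1 + 5/6z)/(1 − 1/6z).

Need |R(x)|<1, x<0.
x=-1.51: |R|=0.2064
R=−1: 1+5/6x = −1+1/6x ⇒ -2/3x=2 ⇒ x=2/(-2/3)=-3.0000
Confirm numerically:
  x=-2.594: |R|=0.81103 <1
  x=-2.369: |R|=0.69841 <1
  x=-1.520: |R|=0.21277 <1
  x=-1.278: |R|=0.05359 <1
  x=-3.539: |R|=1.22602 >1
  x=-3.294: |R|=1.12653 >1
Interval (-3.0000, 0).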